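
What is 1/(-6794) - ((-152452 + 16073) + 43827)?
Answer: 628798287/6794 ≈ 92552.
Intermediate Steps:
1/(-6794) - ((-152452 + 16073) + 43827) = -1/6794 - (-136379 + 43827) = -1/6794 - 1*(-92552) = -1/6794 + 92552 = 628798287/6794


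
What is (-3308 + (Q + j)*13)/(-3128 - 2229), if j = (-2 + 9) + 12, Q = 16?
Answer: 2853/5357 ≈ 0.53257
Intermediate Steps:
j = 19 (j = 7 + 12 = 19)
(-3308 + (Q + j)*13)/(-3128 - 2229) = (-3308 + (16 + 19)*13)/(-3128 - 2229) = (-3308 + 35*13)/(-5357) = (-3308 + 455)*(-1/5357) = -2853*(-1/5357) = 2853/5357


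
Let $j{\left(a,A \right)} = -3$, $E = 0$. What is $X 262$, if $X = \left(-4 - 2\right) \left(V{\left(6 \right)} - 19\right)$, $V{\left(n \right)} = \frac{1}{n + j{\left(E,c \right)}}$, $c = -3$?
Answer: $29344$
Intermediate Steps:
$V{\left(n \right)} = \frac{1}{-3 + n}$ ($V{\left(n \right)} = \frac{1}{n - 3} = \frac{1}{-3 + n}$)
$X = 112$ ($X = \left(-4 - 2\right) \left(\frac{1}{-3 + 6} - 19\right) = - 6 \left(\frac{1}{3} - 19\right) = \left(-6\right) \left(- \frac{56}{3}\right) = 112$)
$X 262 = 112 \cdot 262 = 29344$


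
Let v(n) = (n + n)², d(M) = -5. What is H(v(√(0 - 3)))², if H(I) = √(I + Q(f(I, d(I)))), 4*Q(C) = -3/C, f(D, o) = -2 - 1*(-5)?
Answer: -49/4 ≈ -12.250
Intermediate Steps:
f(D, o) = 3 (f(D, o) = -2 + 5 = 3)
Q(C) = -3/(4*C) (Q(C) = (-3/C)/4 = -3/(4*C))
v(n) = 4*n² (v(n) = (2*n)² = 4*n²)
H(I) = √(-¼ + I) (H(I) = √(I - ¾/3) = √(I - ¾*⅓) = √(I - ¼) = √(-¼ + I))
H(v(√(0 - 3)))² = (√(-1 + 4*(4*(√(0 - 3))²))/2)² = (√(-1 + 4*(4*(√(-3))²))/2)² = (√(-1 + 4*(4*(I*√3)²))/2)² = (√(-1 + 4*(4*(-3)))/2)² = (√(-1 + 4*(-12))/2)² = (√(-1 - 48)/2)² = (√(-49)/2)² = ((7*I)/2)² = (7*I/2)² = -49/4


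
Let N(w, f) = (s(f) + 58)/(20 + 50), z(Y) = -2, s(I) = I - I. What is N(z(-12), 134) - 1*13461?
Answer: -471106/35 ≈ -13460.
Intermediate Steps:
s(I) = 0
N(w, f) = 29/35 (N(w, f) = (0 + 58)/(20 + 50) = 58/70 = 58*(1/70) = 29/35)
N(z(-12), 134) - 1*13461 = 29/35 - 1*13461 = 29/35 - 13461 = -471106/35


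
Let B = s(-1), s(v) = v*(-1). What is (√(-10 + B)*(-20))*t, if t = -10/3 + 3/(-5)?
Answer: 236*I ≈ 236.0*I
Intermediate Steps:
t = -59/15 (t = -10*⅓ + 3*(-⅕) = -10/3 - ⅗ = -59/15 ≈ -3.9333)
s(v) = -v
B = 1 (B = -1*(-1) = 1)
(√(-10 + B)*(-20))*t = (√(-10 + 1)*(-20))*(-59/15) = (√(-9)*(-20))*(-59/15) = ((3*I)*(-20))*(-59/15) = -60*I*(-59/15) = 236*I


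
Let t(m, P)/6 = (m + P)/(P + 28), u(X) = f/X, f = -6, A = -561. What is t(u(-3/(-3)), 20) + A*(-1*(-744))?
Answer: -1669529/4 ≈ -4.1738e+5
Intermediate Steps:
u(X) = -6/X
t(m, P) = 6*(P + m)/(28 + P) (t(m, P) = 6*((m + P)/(P + 28)) = 6*((P + m)/(28 + P)) = 6*(P + m)/(28 + P))
t(u(-3/(-3)), 20) + A*(-1*(-744)) = 6*(20 - 6/((-3/(-3))))/(28 + 20) - (-561)*(-744) = 6*(20 - 6/((-3*(-1/3))))/48 - 561*744 = 6*(1/48)*(20 - 6/1) - 417384 = 6*(1/48)*(20 - 6*1) - 417384 = 6*(1/48)*(20 - 6) - 417384 = 6*(1/48)*14 - 417384 = 7/4 - 417384 = -1669529/4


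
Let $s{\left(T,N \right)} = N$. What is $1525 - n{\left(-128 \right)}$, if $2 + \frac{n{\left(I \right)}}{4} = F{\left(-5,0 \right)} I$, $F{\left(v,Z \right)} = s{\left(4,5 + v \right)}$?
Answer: $1533$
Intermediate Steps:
$F{\left(v,Z \right)} = 5 + v$
$n{\left(I \right)} = -8$ ($n{\left(I \right)} = -8 + 4 \left(5 - 5\right) I = -8 + 4 \cdot 0 I = -8 + 4 \cdot 0 = -8 + 0 = -8$)
$1525 - n{\left(-128 \right)} = 1525 - -8 = 1525 + 8 = 1533$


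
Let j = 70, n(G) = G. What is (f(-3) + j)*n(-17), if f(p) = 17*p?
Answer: -323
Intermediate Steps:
(f(-3) + j)*n(-17) = (17*(-3) + 70)*(-17) = (-51 + 70)*(-17) = 19*(-17) = -323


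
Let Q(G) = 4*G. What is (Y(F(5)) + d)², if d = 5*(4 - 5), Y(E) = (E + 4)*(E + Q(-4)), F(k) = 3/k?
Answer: 3594816/625 ≈ 5751.7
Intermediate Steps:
Y(E) = (-16 + E)*(4 + E) (Y(E) = (E + 4)*(E + 4*(-4)) = (4 + E)*(E - 16) = (4 + E)*(-16 + E) = (-16 + E)*(4 + E))
d = -5 (d = 5*(-1) = -5)
(Y(F(5)) + d)² = ((-64 + (3/5)² - 36/5) - 5)² = ((-64 + (3*(⅕))² - 36/5) - 5)² = ((-64 + (⅗)² - 12*⅗) - 5)² = ((-64 + 9/25 - 36/5) - 5)² = (-1771/25 - 5)² = (-1896/25)² = 3594816/625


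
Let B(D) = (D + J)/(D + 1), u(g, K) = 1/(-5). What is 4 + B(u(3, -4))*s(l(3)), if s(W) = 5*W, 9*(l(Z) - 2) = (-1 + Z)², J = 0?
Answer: 17/18 ≈ 0.94444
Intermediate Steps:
l(Z) = 2 + (-1 + Z)²/9
u(g, K) = -⅕
B(D) = D/(1 + D) (B(D) = (D + 0)/(D + 1) = D/(1 + D))
4 + B(u(3, -4))*s(l(3)) = 4 + (-1/(5*(1 - ⅕)))*(5*(2 + (-1 + 3)²/9)) = 4 + (-1/(5*⅘))*(5*(2 + (⅑)*2²)) = 4 + (-⅕*5/4)*(5*(2 + (⅑)*4)) = 4 - 5*(2 + 4/9)/4 = 4 - 5*22/(4*9) = 4 - ¼*110/9 = 4 - 55/18 = 17/18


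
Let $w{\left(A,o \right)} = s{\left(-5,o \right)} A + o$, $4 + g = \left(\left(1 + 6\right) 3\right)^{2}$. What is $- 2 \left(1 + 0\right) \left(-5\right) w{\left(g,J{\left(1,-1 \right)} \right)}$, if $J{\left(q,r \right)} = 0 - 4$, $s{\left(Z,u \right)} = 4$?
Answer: $17440$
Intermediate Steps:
$J{\left(q,r \right)} = -4$
$g = 437$ ($g = -4 + \left(\left(1 + 6\right) 3\right)^{2} = -4 + \left(7 \cdot 3\right)^{2} = -4 + 21^{2} = -4 + 441 = 437$)
$w{\left(A,o \right)} = o + 4 A$ ($w{\left(A,o \right)} = 4 A + o = o + 4 A$)
$- 2 \left(1 + 0\right) \left(-5\right) w{\left(g,J{\left(1,-1 \right)} \right)} = - 2 \left(1 + 0\right) \left(-5\right) \left(-4 + 4 \cdot 437\right) = - 2 \cdot 1 \left(-5\right) \left(-4 + 1748\right) = \left(-2\right) \left(-5\right) 1744 = 10 \cdot 1744 = 17440$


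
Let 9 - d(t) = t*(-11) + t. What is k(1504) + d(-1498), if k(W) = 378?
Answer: -14593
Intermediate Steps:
d(t) = 9 + 10*t (d(t) = 9 - (t*(-11) + t) = 9 - (-11*t + t) = 9 - (-10)*t = 9 + 10*t)
k(1504) + d(-1498) = 378 + (9 + 10*(-1498)) = 378 + (9 - 14980) = 378 - 14971 = -14593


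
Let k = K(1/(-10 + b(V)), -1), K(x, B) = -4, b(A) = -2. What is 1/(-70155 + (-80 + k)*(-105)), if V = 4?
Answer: -1/61335 ≈ -1.6304e-5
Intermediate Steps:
k = -4
1/(-70155 + (-80 + k)*(-105)) = 1/(-70155 + (-80 - 4)*(-105)) = 1/(-70155 - 84*(-105)) = 1/(-70155 + 8820) = 1/(-61335) = -1/61335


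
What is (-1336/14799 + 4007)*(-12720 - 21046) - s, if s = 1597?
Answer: -2002288579865/14799 ≈ -1.3530e+8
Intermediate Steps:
(-1336/14799 + 4007)*(-12720 - 21046) - s = (-1336/14799 + 4007)*(-12720 - 21046) - 1*1597 = (-1336*1/14799 + 4007)*(-33766) - 1597 = (-1336/14799 + 4007)*(-33766) - 1597 = (59298257/14799)*(-33766) - 1597 = -2002264945862/14799 - 1597 = -2002288579865/14799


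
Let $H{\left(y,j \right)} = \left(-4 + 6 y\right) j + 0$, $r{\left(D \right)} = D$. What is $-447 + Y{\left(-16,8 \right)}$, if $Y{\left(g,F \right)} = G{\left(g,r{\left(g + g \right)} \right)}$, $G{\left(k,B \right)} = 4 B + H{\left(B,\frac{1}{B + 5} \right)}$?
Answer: $- \frac{15329}{27} \approx -567.74$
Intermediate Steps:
$H{\left(y,j \right)} = j \left(-4 + 6 y\right)$ ($H{\left(y,j \right)} = j \left(-4 + 6 y\right) + 0 = j \left(-4 + 6 y\right)$)
$G{\left(k,B \right)} = 4 B + \frac{2 \left(-2 + 3 B\right)}{5 + B}$ ($G{\left(k,B \right)} = 4 B + \frac{2 \left(-2 + 3 B\right)}{B + 5} = 4 B + \frac{2 \left(-2 + 3 B\right)}{5 + B}$)
$Y{\left(g,F \right)} = \frac{2 \left(-2 + 8 g^{2} + 26 g\right)}{5 + 2 g}$ ($Y{\left(g,F \right)} = \frac{2 \left(-2 + 2 \left(g + g\right)^{2} + 13 \left(g + g\right)\right)}{5 + \left(g + g\right)} = \frac{2 \left(-2 + 2 \left(2 g\right)^{2} + 13 \cdot 2 g\right)}{5 + 2 g} = \frac{2 \left(-2 + 2 \cdot 4 g^{2} + 26 g\right)}{5 + 2 g} = \frac{2 \left(-2 + 8 g^{2} + 26 g\right)}{5 + 2 g}$)
$-447 + Y{\left(-16,8 \right)} = -447 + \frac{4 \left(-1 + 4 \left(-16\right)^{2} + 13 \left(-16\right)\right)}{5 + 2 \left(-16\right)} = -447 + \frac{4 \left(-1 + 4 \cdot 256 - 208\right)}{5 - 32} = -447 + \frac{4 \left(-1 + 1024 - 208\right)}{-27} = -447 + 4 \left(- \frac{1}{27}\right) 815 = -447 - \frac{3260}{27} = - \frac{15329}{27}$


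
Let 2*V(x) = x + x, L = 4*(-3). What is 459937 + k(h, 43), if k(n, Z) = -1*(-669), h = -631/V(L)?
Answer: 460606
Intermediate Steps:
L = -12
V(x) = x (V(x) = (x + x)/2 = (2*x)/2 = x)
h = 631/12 (h = -631/(-12) = -631*(-1/12) = 631/12 ≈ 52.583)
k(n, Z) = 669
459937 + k(h, 43) = 459937 + 669 = 460606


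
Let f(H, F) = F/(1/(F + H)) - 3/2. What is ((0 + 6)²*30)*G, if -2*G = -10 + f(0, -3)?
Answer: 1350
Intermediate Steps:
f(H, F) = -3/2 + F*(F + H) (f(H, F) = F*(F + H) - 3*½ = F*(F + H) - 3/2 = -3/2 + F*(F + H))
G = 5/4 (G = -(-10 + (-3/2 + (-3)² - 3*0))/2 = -(-10 + (-3/2 + 9 + 0))/2 = -(-10 + 15/2)/2 = -½*(-5/2) = 5/4 ≈ 1.2500)
((0 + 6)²*30)*G = ((0 + 6)²*30)*(5/4) = (6²*30)*(5/4) = (36*30)*(5/4) = 1080*(5/4) = 1350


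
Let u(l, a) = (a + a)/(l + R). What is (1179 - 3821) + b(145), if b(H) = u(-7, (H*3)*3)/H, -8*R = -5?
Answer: -44962/17 ≈ -2644.8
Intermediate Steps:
R = 5/8 (R = -1/8*(-5) = 5/8 ≈ 0.62500)
u(l, a) = 2*a/(5/8 + l) (u(l, a) = (a + a)/(l + 5/8) = (2*a)/(5/8 + l) = 2*a/(5/8 + l))
b(H) = -48/17 (b(H) = (16*((H*3)*3)/(5 + 8*(-7)))/H = (16*((3*H)*3)/(5 - 56))/H = (16*(9*H)/(-51))/H = (16*(9*H)*(-1/51))/H = (-48*H/17)/H = -48/17)
(1179 - 3821) + b(145) = (1179 - 3821) - 48/17 = -2642 - 48/17 = -44962/17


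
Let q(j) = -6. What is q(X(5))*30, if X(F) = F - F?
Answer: -180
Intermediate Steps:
X(F) = 0
q(X(5))*30 = -6*30 = -180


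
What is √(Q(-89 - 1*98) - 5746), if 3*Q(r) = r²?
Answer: √53193/3 ≈ 76.879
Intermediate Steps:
Q(r) = r²/3
√(Q(-89 - 1*98) - 5746) = √((-89 - 1*98)²/3 - 5746) = √((-89 - 98)²/3 - 5746) = √((⅓)*(-187)² - 5746) = √((⅓)*34969 - 5746) = √(34969/3 - 5746) = √(17731/3) = √53193/3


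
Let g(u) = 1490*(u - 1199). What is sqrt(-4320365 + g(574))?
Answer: I*sqrt(5251615) ≈ 2291.6*I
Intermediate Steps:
g(u) = -1786510 + 1490*u (g(u) = 1490*(-1199 + u) = -1786510 + 1490*u)
sqrt(-4320365 + g(574)) = sqrt(-4320365 + (-1786510 + 1490*574)) = sqrt(-4320365 + (-1786510 + 855260)) = sqrt(-4320365 - 931250) = sqrt(-5251615) = I*sqrt(5251615)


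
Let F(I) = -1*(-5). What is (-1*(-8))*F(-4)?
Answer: 40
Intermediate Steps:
F(I) = 5
(-1*(-8))*F(-4) = -1*(-8)*5 = 8*5 = 40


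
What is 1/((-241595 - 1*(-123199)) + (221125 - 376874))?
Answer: -1/274145 ≈ -3.6477e-6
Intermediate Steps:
1/((-241595 - 1*(-123199)) + (221125 - 376874)) = 1/((-241595 + 123199) - 155749) = 1/(-118396 - 155749) = 1/(-274145) = -1/274145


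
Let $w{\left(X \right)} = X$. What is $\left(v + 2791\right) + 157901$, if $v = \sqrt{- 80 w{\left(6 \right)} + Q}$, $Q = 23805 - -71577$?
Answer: $160692 + \sqrt{94902} \approx 1.61 \cdot 10^{5}$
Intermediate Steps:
$Q = 95382$ ($Q = 23805 + 71577 = 95382$)
$v = \sqrt{94902}$ ($v = \sqrt{\left(-80\right) 6 + 95382} = \sqrt{-480 + 95382} = \sqrt{94902} \approx 308.06$)
$\left(v + 2791\right) + 157901 = \left(\sqrt{94902} + 2791\right) + 157901 = \left(2791 + \sqrt{94902}\right) + 157901 = 160692 + \sqrt{94902}$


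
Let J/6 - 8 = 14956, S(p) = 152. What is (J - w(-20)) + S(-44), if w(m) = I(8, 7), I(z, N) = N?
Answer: 89929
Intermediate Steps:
J = 89784 (J = 48 + 6*14956 = 48 + 89736 = 89784)
w(m) = 7
(J - w(-20)) + S(-44) = (89784 - 1*7) + 152 = (89784 - 7) + 152 = 89777 + 152 = 89929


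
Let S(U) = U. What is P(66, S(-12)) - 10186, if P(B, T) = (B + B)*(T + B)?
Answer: -3058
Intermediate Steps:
P(B, T) = 2*B*(B + T) (P(B, T) = (2*B)*(B + T) = 2*B*(B + T))
P(66, S(-12)) - 10186 = 2*66*(66 - 12) - 10186 = 2*66*54 - 10186 = 7128 - 10186 = -3058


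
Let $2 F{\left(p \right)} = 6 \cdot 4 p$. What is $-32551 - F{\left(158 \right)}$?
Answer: $-34447$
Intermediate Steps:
$F{\left(p \right)} = 12 p$ ($F{\left(p \right)} = \frac{6 \cdot 4 p}{2} = \frac{24 p}{2} = 12 p$)
$-32551 - F{\left(158 \right)} = -32551 - 12 \cdot 158 = -32551 - 1896 = -34447$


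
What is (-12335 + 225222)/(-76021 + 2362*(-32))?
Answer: -212887/151605 ≈ -1.4042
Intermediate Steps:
(-12335 + 225222)/(-76021 + 2362*(-32)) = 212887/(-76021 - 75584) = 212887/(-151605) = 212887*(-1/151605) = -212887/151605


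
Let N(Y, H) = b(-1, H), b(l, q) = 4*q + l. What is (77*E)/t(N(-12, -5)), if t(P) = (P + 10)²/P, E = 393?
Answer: -57771/11 ≈ -5251.9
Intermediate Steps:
b(l, q) = l + 4*q
N(Y, H) = -1 + 4*H
t(P) = (10 + P)²/P
(77*E)/t(N(-12, -5)) = (77*393)/(((10 + (-1 + 4*(-5)))²/(-1 + 4*(-5)))) = 30261/(((10 + (-1 - 20))²/(-1 - 20))) = 30261/(((10 - 21)²/(-21))) = 30261/((-1/21*(-11)²)) = 30261/((-1/21*121)) = 30261/(-121/21) = 30261*(-21/121) = -57771/11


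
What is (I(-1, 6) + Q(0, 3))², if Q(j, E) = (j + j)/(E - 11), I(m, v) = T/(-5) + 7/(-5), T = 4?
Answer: 121/25 ≈ 4.8400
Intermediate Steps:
I(m, v) = -11/5 (I(m, v) = 4/(-5) + 7/(-5) = 4*(-⅕) + 7*(-⅕) = -⅘ - 7/5 = -11/5)
Q(j, E) = 2*j/(-11 + E) (Q(j, E) = (2*j)/(-11 + E) = 2*j/(-11 + E))
(I(-1, 6) + Q(0, 3))² = (-11/5 + 2*0/(-11 + 3))² = (-11/5 + 2*0/(-8))² = (-11/5 + 2*0*(-⅛))² = (-11/5 + 0)² = (-11/5)² = 121/25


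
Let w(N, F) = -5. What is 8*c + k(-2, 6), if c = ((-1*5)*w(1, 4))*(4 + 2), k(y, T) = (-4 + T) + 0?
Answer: 1202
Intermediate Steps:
k(y, T) = -4 + T
c = 150 (c = (-1*5*(-5))*(4 + 2) = -5*(-5)*6 = 25*6 = 150)
8*c + k(-2, 6) = 8*150 + (-4 + 6) = 1200 + 2 = 1202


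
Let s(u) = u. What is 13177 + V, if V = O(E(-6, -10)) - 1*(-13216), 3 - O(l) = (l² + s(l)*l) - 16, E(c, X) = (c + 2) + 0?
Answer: 26380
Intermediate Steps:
E(c, X) = 2 + c (E(c, X) = (2 + c) + 0 = 2 + c)
O(l) = 19 - 2*l² (O(l) = 3 - ((l² + l*l) - 16) = 3 - ((l² + l²) - 16) = 3 - (2*l² - 16) = 3 - (-16 + 2*l²) = 3 + (16 - 2*l²) = 19 - 2*l²)
V = 13203 (V = (19 - 2*(2 - 6)²) - 1*(-13216) = (19 - 2*(-4)²) + 13216 = (19 - 2*16) + 13216 = (19 - 32) + 13216 = -13 + 13216 = 13203)
13177 + V = 13177 + 13203 = 26380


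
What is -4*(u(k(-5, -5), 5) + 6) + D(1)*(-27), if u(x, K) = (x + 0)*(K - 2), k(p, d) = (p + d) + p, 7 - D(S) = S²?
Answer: -6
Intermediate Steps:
D(S) = 7 - S²
k(p, d) = d + 2*p (k(p, d) = (d + p) + p = d + 2*p)
u(x, K) = x*(-2 + K)
-4*(u(k(-5, -5), 5) + 6) + D(1)*(-27) = -4*((-5 + 2*(-5))*(-2 + 5) + 6) + (7 - 1*1²)*(-27) = -4*((-5 - 10)*3 + 6) + (7 - 1*1)*(-27) = -4*(-15*3 + 6) + (7 - 1)*(-27) = -4*(-45 + 6) + 6*(-27) = -4*(-39) - 162 = 156 - 162 = -6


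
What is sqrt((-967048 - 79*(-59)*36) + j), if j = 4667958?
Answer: sqrt(3868706) ≈ 1966.9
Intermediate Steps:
sqrt((-967048 - 79*(-59)*36) + j) = sqrt((-967048 - 79*(-59)*36) + 4667958) = sqrt((-967048 - (-4661)*36) + 4667958) = sqrt((-967048 - 1*(-167796)) + 4667958) = sqrt((-967048 + 167796) + 4667958) = sqrt(-799252 + 4667958) = sqrt(3868706)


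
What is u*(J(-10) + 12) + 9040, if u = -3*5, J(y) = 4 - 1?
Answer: 8815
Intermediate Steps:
J(y) = 3
u = -15
u*(J(-10) + 12) + 9040 = -15*(3 + 12) + 9040 = -15*15 + 9040 = -225 + 9040 = 8815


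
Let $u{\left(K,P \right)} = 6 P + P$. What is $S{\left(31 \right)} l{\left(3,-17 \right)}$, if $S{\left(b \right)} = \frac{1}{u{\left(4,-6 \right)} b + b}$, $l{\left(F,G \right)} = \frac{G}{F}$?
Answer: $\frac{17}{3813} \approx 0.0044584$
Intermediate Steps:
$u{\left(K,P \right)} = 7 P$
$S{\left(b \right)} = - \frac{1}{41 b}$ ($S{\left(b \right)} = \frac{1}{7 \left(-6\right) b + b} = \frac{1}{- 42 b + b} = \frac{1}{\left(-41\right) b} = - \frac{1}{41 b}$)
$S{\left(31 \right)} l{\left(3,-17 \right)} = - \frac{1}{41 \cdot 31} \left(- \frac{17}{3}\right) = \left(- \frac{1}{41}\right) \frac{1}{31} \left(\left(-17\right) \frac{1}{3}\right) = \left(- \frac{1}{1271}\right) \left(- \frac{17}{3}\right) = \frac{17}{3813}$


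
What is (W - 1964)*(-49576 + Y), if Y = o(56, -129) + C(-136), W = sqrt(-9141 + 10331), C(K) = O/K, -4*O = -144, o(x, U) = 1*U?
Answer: 1659559378/17 - 1689979*sqrt(1190)/34 ≈ 9.5906e+7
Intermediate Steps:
o(x, U) = U
O = 36 (O = -1/4*(-144) = 36)
C(K) = 36/K
W = sqrt(1190) ≈ 34.496
Y = -4395/34 (Y = -129 + 36/(-136) = -129 + 36*(-1/136) = -129 - 9/34 = -4395/34 ≈ -129.26)
(W - 1964)*(-49576 + Y) = (sqrt(1190) - 1964)*(-49576 - 4395/34) = (-1964 + sqrt(1190))*(-1689979/34) = 1659559378/17 - 1689979*sqrt(1190)/34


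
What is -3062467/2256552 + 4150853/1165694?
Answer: 2898358115879/1315224563544 ≈ 2.2037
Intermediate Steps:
-3062467/2256552 + 4150853/1165694 = 2898358115879/1315224563544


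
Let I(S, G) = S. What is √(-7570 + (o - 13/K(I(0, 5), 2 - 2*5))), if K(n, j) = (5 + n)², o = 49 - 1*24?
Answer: I*√188638/5 ≈ 86.865*I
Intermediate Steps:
o = 25 (o = 49 - 24 = 25)
√(-7570 + (o - 13/K(I(0, 5), 2 - 2*5))) = √(-7570 + (25 - 13/(5 + 0)²)) = √(-7570 + (25 - 13/5²)) = √(-7570 + (25 - 13/25)) = √(-7570 + 612/25) = √(-188638/25) = I*√188638/5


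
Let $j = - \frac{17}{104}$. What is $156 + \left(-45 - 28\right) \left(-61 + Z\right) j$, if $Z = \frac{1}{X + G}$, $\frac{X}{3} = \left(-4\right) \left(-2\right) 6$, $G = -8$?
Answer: $- \frac{475743}{832} \approx -571.81$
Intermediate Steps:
$j = - \frac{17}{104}$ ($j = \left(-17\right) \frac{1}{104} = - \frac{17}{104} \approx -0.16346$)
$X = 144$ ($X = 3 \left(-4\right) \left(-2\right) 6 = 3 \cdot 8 \cdot 6 = 3 \cdot 48 = 144$)
$Z = \frac{1}{136}$ ($Z = \frac{1}{144 - 8} = \frac{1}{136} \approx 0.0073529$)
$156 + \left(-45 - 28\right) \left(-61 + Z\right) j = 156 + \left(-45 - 28\right) \left(-61 + \frac{1}{136}\right) \left(- \frac{17}{104}\right) = 156 + \left(-73\right) \left(- \frac{8295}{136}\right) \left(- \frac{17}{104}\right) = 156 + \frac{605535}{136} \left(- \frac{17}{104}\right) = 156 - \frac{605535}{832} = - \frac{475743}{832}$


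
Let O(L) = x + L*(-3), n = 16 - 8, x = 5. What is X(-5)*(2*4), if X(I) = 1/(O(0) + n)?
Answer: 8/13 ≈ 0.61539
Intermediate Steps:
n = 8
O(L) = 5 - 3*L (O(L) = 5 + L*(-3) = 5 - 3*L)
X(I) = 1/13 (X(I) = 1/((5 - 3*0) + 8) = 1/((5 + 0) + 8) = 1/(5 + 8) = 1/13)
X(-5)*(2*4) = (2*4)/13 = (1/13)*8 = 8/13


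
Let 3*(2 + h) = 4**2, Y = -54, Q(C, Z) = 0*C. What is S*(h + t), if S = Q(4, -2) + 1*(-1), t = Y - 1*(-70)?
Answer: -58/3 ≈ -19.333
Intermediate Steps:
Q(C, Z) = 0
h = 10/3 (h = -2 + (1/3)*4**2 = -2 + (1/3)*16 = -2 + 16/3 = 10/3 ≈ 3.3333)
t = 16 (t = -54 - 1*(-70) = -54 + 70 = 16)
S = -1 (S = 0 + 1*(-1) = 0 - 1 = -1)
S*(h + t) = -(10/3 + 16) = -1*58/3 = -58/3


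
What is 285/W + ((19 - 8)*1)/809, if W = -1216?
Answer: -11431/51776 ≈ -0.22078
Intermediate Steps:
285/W + ((19 - 8)*1)/809 = 285/(-1216) + ((19 - 8)*1)/809 = 285*(-1/1216) + (11*1)*(1/809) = -15/64 + 11*(1/809) = -15/64 + 11/809 = -11431/51776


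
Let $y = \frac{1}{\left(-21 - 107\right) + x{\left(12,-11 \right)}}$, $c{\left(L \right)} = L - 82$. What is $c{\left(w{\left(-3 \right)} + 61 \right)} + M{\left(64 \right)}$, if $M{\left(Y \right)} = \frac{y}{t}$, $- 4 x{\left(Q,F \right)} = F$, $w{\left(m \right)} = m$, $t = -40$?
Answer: $- \frac{120239}{5010} \approx -24.0$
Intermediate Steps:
$x{\left(Q,F \right)} = - \frac{F}{4}$
$c{\left(L \right)} = -82 + L$ ($c{\left(L \right)} = L - 82 = -82 + L$)
$y = - \frac{4}{501}$ ($y = \frac{1}{\left(-21 - 107\right) - - \frac{11}{4}} = \frac{1}{\left(-21 - 107\right) + \frac{11}{4}} = \frac{1}{-128 + \frac{11}{4}} = \frac{1}{- \frac{501}{4}} = - \frac{4}{501} \approx -0.007984$)
$M{\left(Y \right)} = \frac{1}{5010}$ ($M{\left(Y \right)} = - \frac{4}{501 \left(-40\right)} = \left(- \frac{4}{501}\right) \left(- \frac{1}{40}\right) = \frac{1}{5010}$)
$c{\left(w{\left(-3 \right)} + 61 \right)} + M{\left(64 \right)} = \left(-82 + \left(-3 + 61\right)\right) + \frac{1}{5010} = \left(-82 + 58\right) + \frac{1}{5010} = -24 + \frac{1}{5010} = - \frac{120239}{5010}$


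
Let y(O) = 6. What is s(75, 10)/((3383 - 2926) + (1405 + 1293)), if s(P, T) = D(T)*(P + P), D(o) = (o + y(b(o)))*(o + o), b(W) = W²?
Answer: 9600/631 ≈ 15.214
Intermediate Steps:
D(o) = 2*o*(6 + o) (D(o) = (o + 6)*(o + o) = (6 + o)*(2*o) = 2*o*(6 + o))
s(P, T) = 4*P*T*(6 + T) (s(P, T) = (2*T*(6 + T))*(P + P) = (2*T*(6 + T))*(2*P) = 4*P*T*(6 + T))
s(75, 10)/((3383 - 2926) + (1405 + 1293)) = (4*75*10*(6 + 10))/((3383 - 2926) + (1405 + 1293)) = (4*75*10*16)/(457 + 2698) = 48000/3155 = 48000*(1/3155) = 9600/631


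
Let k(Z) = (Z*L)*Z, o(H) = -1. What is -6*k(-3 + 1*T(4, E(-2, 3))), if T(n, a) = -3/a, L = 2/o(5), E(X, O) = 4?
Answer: 675/4 ≈ 168.75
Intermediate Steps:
L = -2 (L = 2/(-1) = 2*(-1) = -2)
k(Z) = -2*Z² (k(Z) = (Z*(-2))*Z = (-2*Z)*Z = -2*Z²)
-6*k(-3 + 1*T(4, E(-2, 3))) = -(-12)*(-3 + 1*(-3/4))² = -(-12)*(-3 + 1*(-3*¼))² = -(-12)*(-3 + 1*(-¾))² = -(-12)*(-3 - ¾)² = -(-12)*(-15/4)² = -(-12)*225/16 = -6*(-225/8) = 675/4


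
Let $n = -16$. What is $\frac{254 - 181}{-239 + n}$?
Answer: $- \frac{73}{255} \approx -0.28627$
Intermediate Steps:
$\frac{254 - 181}{-239 + n} = \frac{254 - 181}{-239 - 16} = \frac{73}{-255} = 73 \left(- \frac{1}{255}\right) = - \frac{73}{255}$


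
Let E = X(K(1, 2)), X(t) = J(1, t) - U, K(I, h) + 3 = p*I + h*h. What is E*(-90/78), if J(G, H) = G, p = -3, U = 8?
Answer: 105/13 ≈ 8.0769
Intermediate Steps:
K(I, h) = -3 + h² - 3*I (K(I, h) = -3 + (-3*I + h*h) = -3 + (-3*I + h²) = -3 + (h² - 3*I) = -3 + h² - 3*I)
X(t) = -7 (X(t) = 1 - 1*8 = 1 - 8 = -7)
E = -7
E*(-90/78) = -(-630)/78 = -7*(-15/13) = 105/13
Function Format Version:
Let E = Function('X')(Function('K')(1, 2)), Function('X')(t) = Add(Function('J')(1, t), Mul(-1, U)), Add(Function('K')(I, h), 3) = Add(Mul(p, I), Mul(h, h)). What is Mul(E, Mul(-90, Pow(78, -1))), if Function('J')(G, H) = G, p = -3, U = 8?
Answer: Rational(105, 13) ≈ 8.0769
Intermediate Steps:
Function('K')(I, h) = Add(-3, Pow(h, 2), Mul(-3, I)) (Function('K')(I, h) = Add(-3, Add(Mul(-3, I), Mul(h, h))) = Add(-3, Add(Mul(-3, I), Pow(h, 2))) = Add(-3, Add(Pow(h, 2), Mul(-3, I))) = Add(-3, Pow(h, 2), Mul(-3, I)))
Function('X')(t) = -7 (Function('X')(t) = Add(1, Mul(-1, 8)) = Add(1, -8) = -7)
E = -7
Mul(E, Mul(-90, Pow(78, -1))) = Mul(-7, Mul(-90, Pow(78, -1))) = Mul(-7, Mul(-90, Rational(1, 78))) = Mul(-7, Rational(-15, 13)) = Rational(105, 13)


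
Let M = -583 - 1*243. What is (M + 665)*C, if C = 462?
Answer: -74382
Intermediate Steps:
M = -826 (M = -583 - 243 = -826)
(M + 665)*C = (-826 + 665)*462 = -161*462 = -74382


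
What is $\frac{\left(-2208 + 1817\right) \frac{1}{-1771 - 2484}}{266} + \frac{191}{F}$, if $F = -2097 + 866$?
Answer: $- \frac{9378183}{60577510} \approx -0.15481$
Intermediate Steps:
$F = -1231$
$\frac{\left(-2208 + 1817\right) \frac{1}{-1771 - 2484}}{266} + \frac{191}{F} = \frac{\left(-2208 + 1817\right) \frac{1}{-1771 - 2484}}{266} + \frac{191}{-1231} = - \frac{391}{-4255} \cdot \frac{1}{266} + 191 \left(- \frac{1}{1231}\right) = \left(-391\right) \left(- \frac{1}{4255}\right) \frac{1}{266} - \frac{191}{1231} = \frac{17}{185} \cdot \frac{1}{266} - \frac{191}{1231} = \frac{17}{49210} - \frac{191}{1231} = - \frac{9378183}{60577510}$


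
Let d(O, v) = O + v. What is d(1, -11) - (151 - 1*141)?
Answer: -20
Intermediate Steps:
d(1, -11) - (151 - 1*141) = (1 - 11) - (151 - 1*141) = -10 - (151 - 141) = -10 - 1*10 = -10 - 10 = -20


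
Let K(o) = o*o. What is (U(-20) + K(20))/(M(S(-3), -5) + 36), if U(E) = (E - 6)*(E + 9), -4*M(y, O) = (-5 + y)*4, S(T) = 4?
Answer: 686/37 ≈ 18.541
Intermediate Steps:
M(y, O) = 5 - y (M(y, O) = -(-5 + y)*4/4 = -(-20 + 4*y)/4 = 5 - y)
K(o) = o²
U(E) = (-6 + E)*(9 + E)
(U(-20) + K(20))/(M(S(-3), -5) + 36) = ((-54 + (-20)² + 3*(-20)) + 20²)/((5 - 1*4) + 36) = ((-54 + 400 - 60) + 400)/((5 - 4) + 36) = (286 + 400)/(1 + 36) = 686/37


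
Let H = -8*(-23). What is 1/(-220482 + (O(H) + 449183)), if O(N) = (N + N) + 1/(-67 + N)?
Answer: 117/26801074 ≈ 4.3655e-6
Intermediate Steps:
H = 184
O(N) = 1/(-67 + N) + 2*N (O(N) = 2*N + 1/(-67 + N) = 1/(-67 + N) + 2*N)
1/(-220482 + (O(H) + 449183)) = 1/(-220482 + ((1 - 134*184 + 2*184²)/(-67 + 184) + 449183)) = 1/(-220482 + ((1 - 24656 + 2*33856)/117 + 449183)) = 1/(-220482 + ((1 - 24656 + 67712)/117 + 449183)) = 1/(-220482 + ((1/117)*43057 + 449183)) = 1/(-220482 + (43057/117 + 449183)) = 1/(-220482 + 52597468/117) = 1/(26801074/117) = 117/26801074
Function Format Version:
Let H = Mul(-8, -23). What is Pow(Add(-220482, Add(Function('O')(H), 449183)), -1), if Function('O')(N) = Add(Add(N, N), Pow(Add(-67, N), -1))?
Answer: Rational(117, 26801074) ≈ 4.3655e-6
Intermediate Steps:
H = 184
Function('O')(N) = Add(Pow(Add(-67, N), -1), Mul(2, N)) (Function('O')(N) = Add(Mul(2, N), Pow(Add(-67, N), -1)) = Add(Pow(Add(-67, N), -1), Mul(2, N)))
Pow(Add(-220482, Add(Function('O')(H), 449183)), -1) = Pow(Add(-220482, Add(Mul(Pow(Add(-67, 184), -1), Add(1, Mul(-134, 184), Mul(2, Pow(184, 2)))), 449183)), -1) = Pow(Add(-220482, Add(Mul(Pow(117, -1), Add(1, -24656, Mul(2, 33856))), 449183)), -1) = Pow(Add(-220482, Add(Mul(Rational(1, 117), Add(1, -24656, 67712)), 449183)), -1) = Pow(Add(-220482, Add(Mul(Rational(1, 117), 43057), 449183)), -1) = Pow(Add(-220482, Add(Rational(43057, 117), 449183)), -1) = Pow(Add(-220482, Rational(52597468, 117)), -1) = Pow(Rational(26801074, 117), -1) = Rational(117, 26801074)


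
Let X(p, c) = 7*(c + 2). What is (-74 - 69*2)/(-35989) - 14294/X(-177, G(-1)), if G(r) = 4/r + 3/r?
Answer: 73490598/179945 ≈ 408.41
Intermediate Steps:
G(r) = 7/r
X(p, c) = 14 + 7*c (X(p, c) = 7*(2 + c) = 14 + 7*c)
(-74 - 69*2)/(-35989) - 14294/X(-177, G(-1)) = (-74 - 69*2)/(-35989) - 14294/(14 + 7*(7/(-1))) = (-74 - 138)*(-1/35989) - 14294/(14 + 7*(7*(-1))) = -212*(-1/35989) - 14294/(14 + 7*(-7)) = 212/35989 - 14294/(14 - 49) = 212/35989 - 14294/(-35) = 212/35989 - 14294*(-1/35) = 212/35989 + 2042/5 = 73490598/179945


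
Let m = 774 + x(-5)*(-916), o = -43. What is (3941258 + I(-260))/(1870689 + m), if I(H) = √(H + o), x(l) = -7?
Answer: 3941258/1877875 + I*√303/1877875 ≈ 2.0988 + 9.2695e-6*I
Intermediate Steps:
m = 7186 (m = 774 - 7*(-916) = 774 + 6412 = 7186)
I(H) = √(-43 + H) (I(H) = √(H - 43) = √(-43 + H))
(3941258 + I(-260))/(1870689 + m) = (3941258 + √(-43 - 260))/(1870689 + 7186) = (3941258 + √(-303))/1877875 = (3941258 + I*√303)*(1/1877875) = 3941258/1877875 + I*√303/1877875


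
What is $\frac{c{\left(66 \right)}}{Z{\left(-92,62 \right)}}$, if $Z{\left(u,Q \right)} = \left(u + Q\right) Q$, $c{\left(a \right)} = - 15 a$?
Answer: $\frac{33}{62} \approx 0.53226$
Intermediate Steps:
$Z{\left(u,Q \right)} = Q \left(Q + u\right)$ ($Z{\left(u,Q \right)} = \left(Q + u\right) Q = Q \left(Q + u\right)$)
$\frac{c{\left(66 \right)}}{Z{\left(-92,62 \right)}} = \frac{\left(-15\right) 66}{62 \left(62 - 92\right)} = - \frac{990}{62 \left(-30\right)} = - \frac{990}{-1860} = \left(-990\right) \left(- \frac{1}{1860}\right) = \frac{33}{62}$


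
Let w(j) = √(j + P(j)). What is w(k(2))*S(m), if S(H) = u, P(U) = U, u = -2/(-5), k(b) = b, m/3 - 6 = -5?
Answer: ⅘ ≈ 0.80000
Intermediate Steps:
m = 3 (m = 18 + 3*(-5) = 18 - 15 = 3)
u = ⅖ (u = -2*(-⅕) = ⅖ ≈ 0.40000)
S(H) = ⅖
w(j) = √2*√j (w(j) = √(j + j) = √(2*j) = √2*√j)
w(k(2))*S(m) = (√2*√2)*(⅖) = 2*(⅖) = ⅘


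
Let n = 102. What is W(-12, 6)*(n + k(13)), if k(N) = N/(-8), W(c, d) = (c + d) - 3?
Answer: -7227/8 ≈ -903.38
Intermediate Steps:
W(c, d) = -3 + c + d
k(N) = -N/8 (k(N) = N*(-⅛) = -N/8)
W(-12, 6)*(n + k(13)) = (-3 - 12 + 6)*(102 - ⅛*13) = -9*(102 - 13/8) = -9*803/8 = -7227/8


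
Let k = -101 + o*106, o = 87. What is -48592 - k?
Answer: -57713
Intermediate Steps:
k = 9121 (k = -101 + 87*106 = -101 + 9222 = 9121)
-48592 - k = -48592 - 1*9121 = -48592 - 9121 = -57713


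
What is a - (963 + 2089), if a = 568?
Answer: -2484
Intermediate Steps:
a - (963 + 2089) = 568 - (963 + 2089) = 568 - 1*3052 = 568 - 3052 = -2484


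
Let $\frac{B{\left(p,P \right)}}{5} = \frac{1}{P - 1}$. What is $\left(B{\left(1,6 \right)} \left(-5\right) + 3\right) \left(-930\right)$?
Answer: $1860$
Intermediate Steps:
$B{\left(p,P \right)} = \frac{5}{-1 + P}$ ($B{\left(p,P \right)} = \frac{5}{P - 1} = \frac{5}{-1 + P}$)
$\left(B{\left(1,6 \right)} \left(-5\right) + 3\right) \left(-930\right) = \left(\frac{5}{-1 + 6} \left(-5\right) + 3\right) \left(-930\right) = \left(\frac{5}{5} \left(-5\right) + 3\right) \left(-930\right) = \left(5 \cdot \frac{1}{5} \left(-5\right) + 3\right) \left(-930\right) = \left(1 \left(-5\right) + 3\right) \left(-930\right) = \left(-5 + 3\right) \left(-930\right) = \left(-2\right) \left(-930\right) = 1860$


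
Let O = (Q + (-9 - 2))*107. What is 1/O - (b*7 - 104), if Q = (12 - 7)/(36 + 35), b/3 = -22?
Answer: 46996041/83032 ≈ 566.00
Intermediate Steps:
b = -66 (b = 3*(-22) = -66)
Q = 5/71 ≈ 0.070423
O = -83032/71 (O = (5/71 + (-9 - 2))*107 = (5/71 - 11)*107 = -776/71*107 = -83032/71 ≈ -1169.5)
1/O - (b*7 - 104) = 1/(-83032/71) - (-66*7 - 104) = -71/83032 - (-462 - 104) = -71/83032 - 1*(-566) = -71/83032 + 566 = 46996041/83032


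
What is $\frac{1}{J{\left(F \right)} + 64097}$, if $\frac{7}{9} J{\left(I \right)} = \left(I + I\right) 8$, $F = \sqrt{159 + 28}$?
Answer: $\frac{285523}{18300815219} - \frac{1008 \sqrt{187}}{201308967409} \approx 1.5533 \cdot 10^{-5}$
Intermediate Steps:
$F = \sqrt{187} \approx 13.675$
$J{\left(I \right)} = \frac{144 I}{7}$ ($J{\left(I \right)} = \frac{9 \left(I + I\right) 8}{7} = \frac{9 \cdot 2 I 8}{7} = \frac{9 \cdot 16 I}{7} = \frac{144 I}{7}$)
$\frac{1}{J{\left(F \right)} + 64097} = \frac{1}{\frac{144 \sqrt{187}}{7} + 64097} = \frac{1}{64097 + \frac{144 \sqrt{187}}{7}}$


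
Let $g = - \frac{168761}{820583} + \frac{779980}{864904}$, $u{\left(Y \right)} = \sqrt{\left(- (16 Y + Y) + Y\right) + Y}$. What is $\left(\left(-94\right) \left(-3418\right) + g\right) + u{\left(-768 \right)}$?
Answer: $\frac{57007406384273435}{177431379758} + 48 \sqrt{5} \approx 3.214 \cdot 10^{5}$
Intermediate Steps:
$u{\left(Y \right)} = \sqrt{15} \sqrt{- Y}$ ($u{\left(Y \right)} = \sqrt{\left(- 17 Y + Y\right) + Y} = \sqrt{- 16 Y + Y} = \sqrt{- 15 Y} = \sqrt{15} \sqrt{- Y}$)
$g = \frac{123519066099}{177431379758}$ ($g = \left(-168761\right) \frac{1}{820583} + 779980 \cdot \frac{1}{864904} = - \frac{168761}{820583} + \frac{194995}{216226} = \frac{123519066099}{177431379758} \approx 0.69615$)
$\left(\left(-94\right) \left(-3418\right) + g\right) + u{\left(-768 \right)} = \left(\left(-94\right) \left(-3418\right) + \frac{123519066099}{177431379758}\right) + \sqrt{15} \sqrt{\left(-1\right) \left(-768\right)} = \left(321292 + \frac{123519066099}{177431379758}\right) + \sqrt{15} \sqrt{768} = \frac{57007406384273435}{177431379758} + \sqrt{15} \cdot 16 \sqrt{3} = \frac{57007406384273435}{177431379758} + 48 \sqrt{5}$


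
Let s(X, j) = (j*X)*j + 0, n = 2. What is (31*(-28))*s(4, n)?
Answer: -13888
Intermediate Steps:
s(X, j) = X*j**2 (s(X, j) = (X*j)*j + 0 = X*j**2 + 0 = X*j**2)
(31*(-28))*s(4, n) = (31*(-28))*(4*2**2) = -3472*4 = -868*16 = -13888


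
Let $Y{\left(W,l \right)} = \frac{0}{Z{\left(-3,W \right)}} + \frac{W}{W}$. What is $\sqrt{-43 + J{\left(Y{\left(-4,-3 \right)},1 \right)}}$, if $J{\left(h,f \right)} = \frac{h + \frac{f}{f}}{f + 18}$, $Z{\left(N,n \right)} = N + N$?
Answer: $\frac{i \sqrt{15485}}{19} \approx 6.5494 i$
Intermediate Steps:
$Z{\left(N,n \right)} = 2 N$
$Y{\left(W,l \right)} = 1$ ($Y{\left(W,l \right)} = \frac{0}{2 \left(-3\right)} + \frac{W}{W} = \frac{0}{-6} + 1 = 0 \left(- \frac{1}{6}\right) + 1 = 0 + 1 = 1$)
$J{\left(h,f \right)} = \frac{1 + h}{18 + f}$ ($J{\left(h,f \right)} = \frac{h + 1}{18 + f} = \frac{1 + h}{18 + f}$)
$\sqrt{-43 + J{\left(Y{\left(-4,-3 \right)},1 \right)}} = \sqrt{-43 + \frac{1 + 1}{18 + 1}} = \sqrt{-43 + \frac{1}{19} \cdot 2} = \sqrt{-43 + \frac{2}{19}} = \sqrt{- \frac{815}{19}} = \frac{i \sqrt{15485}}{19}$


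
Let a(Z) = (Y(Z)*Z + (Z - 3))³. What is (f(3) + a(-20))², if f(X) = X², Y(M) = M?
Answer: 2871099523700164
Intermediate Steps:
a(Z) = (-3 + Z + Z²)³ (a(Z) = (Z*Z + (Z - 3))³ = (Z² + (-3 + Z))³ = (-3 + Z + Z²)³)
(f(3) + a(-20))² = (3² + (-3 - 20 + (-20)²)³)² = (9 + (-3 - 20 + 400)³)² = (9 + 377³)² = (9 + 53582633)² = 53582642² = 2871099523700164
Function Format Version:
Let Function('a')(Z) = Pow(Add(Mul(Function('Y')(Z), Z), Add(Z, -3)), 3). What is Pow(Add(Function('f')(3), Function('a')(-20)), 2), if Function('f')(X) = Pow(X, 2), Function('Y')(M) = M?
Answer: 2871099523700164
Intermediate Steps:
Function('a')(Z) = Pow(Add(-3, Z, Pow(Z, 2)), 3) (Function('a')(Z) = Pow(Add(Mul(Z, Z), Add(Z, -3)), 3) = Pow(Add(Pow(Z, 2), Add(-3, Z)), 3) = Pow(Add(-3, Z, Pow(Z, 2)), 3))
Pow(Add(Function('f')(3), Function('a')(-20)), 2) = Pow(Add(Pow(3, 2), Pow(Add(-3, -20, Pow(-20, 2)), 3)), 2) = Pow(Add(9, Pow(Add(-3, -20, 400), 3)), 2) = Pow(Add(9, Pow(377, 3)), 2) = Pow(Add(9, 53582633), 2) = Pow(53582642, 2) = 2871099523700164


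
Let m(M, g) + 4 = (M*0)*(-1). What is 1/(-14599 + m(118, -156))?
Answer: -1/14603 ≈ -6.8479e-5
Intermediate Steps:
m(M, g) = -4 (m(M, g) = -4 + (M*0)*(-1) = -4 + 0*(-1) = -4 + 0 = -4)
1/(-14599 + m(118, -156)) = 1/(-14599 - 4) = 1/(-14603) = -1/14603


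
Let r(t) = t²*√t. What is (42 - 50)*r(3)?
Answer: -72*√3 ≈ -124.71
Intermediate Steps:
r(t) = t^(5/2)
(42 - 50)*r(3) = (42 - 50)*3^(5/2) = -72*√3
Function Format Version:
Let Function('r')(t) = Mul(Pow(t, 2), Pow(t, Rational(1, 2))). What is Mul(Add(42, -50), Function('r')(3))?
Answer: Mul(-72, Pow(3, Rational(1, 2))) ≈ -124.71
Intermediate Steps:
Function('r')(t) = Pow(t, Rational(5, 2))
Mul(Add(42, -50), Function('r')(3)) = Mul(Add(42, -50), Pow(3, Rational(5, 2))) = Mul(-8, Mul(9, Pow(3, Rational(1, 2)))) = Mul(-72, Pow(3, Rational(1, 2)))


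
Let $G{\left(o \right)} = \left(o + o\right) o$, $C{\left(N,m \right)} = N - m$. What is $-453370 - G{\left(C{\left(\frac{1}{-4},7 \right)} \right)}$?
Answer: $- \frac{3627801}{8} \approx -4.5348 \cdot 10^{5}$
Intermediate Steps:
$G{\left(o \right)} = 2 o^{2}$ ($G{\left(o \right)} = 2 o o = 2 o^{2}$)
$-453370 - G{\left(C{\left(\frac{1}{-4},7 \right)} \right)} = -453370 - 2 \left(\frac{1}{-4} - 7\right)^{2} = -453370 - 2 \left(- \frac{1}{4} - 7\right)^{2} = -453370 - 2 \left(- \frac{29}{4}\right)^{2} = -453370 - 2 \cdot \frac{841}{16} = -453370 - \frac{841}{8} = - \frac{3627801}{8}$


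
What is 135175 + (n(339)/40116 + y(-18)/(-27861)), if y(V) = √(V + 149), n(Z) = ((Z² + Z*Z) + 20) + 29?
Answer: 5422910191/40116 - √131/27861 ≈ 1.3518e+5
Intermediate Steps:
n(Z) = 49 + 2*Z² (n(Z) = ((Z² + Z²) + 20) + 29 = (2*Z² + 20) + 29 = (20 + 2*Z²) + 29 = 49 + 2*Z²)
y(V) = √(149 + V)
135175 + (n(339)/40116 + y(-18)/(-27861)) = 135175 + ((49 + 2*339²)/40116 + √(149 - 18)/(-27861)) = 135175 + ((49 + 2*114921)*(1/40116) + √131*(-1/27861)) = 135175 + ((49 + 229842)*(1/40116) - √131/27861) = 135175 + (229891*(1/40116) - √131/27861) = 135175 + (229891/40116 - √131/27861) = 5422910191/40116 - √131/27861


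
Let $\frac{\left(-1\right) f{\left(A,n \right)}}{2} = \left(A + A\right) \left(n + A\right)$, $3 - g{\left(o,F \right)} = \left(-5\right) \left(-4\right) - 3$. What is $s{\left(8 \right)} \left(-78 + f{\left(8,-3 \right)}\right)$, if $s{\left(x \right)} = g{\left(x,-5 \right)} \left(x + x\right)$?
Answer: $53312$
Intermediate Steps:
$g{\left(o,F \right)} = -14$ ($g{\left(o,F \right)} = 3 - \left(\left(-5\right) \left(-4\right) - 3\right) = 3 - \left(20 - 3\right) = 3 - 17 = -14$)
$f{\left(A,n \right)} = - 4 A \left(A + n\right)$ ($f{\left(A,n \right)} = - 2 \left(A + A\right) \left(n + A\right) = - 2 \cdot 2 A \left(A + n\right) = - 4 A \left(A + n\right)$)
$s{\left(x \right)} = - 28 x$ ($s{\left(x \right)} = - 14 \left(x + x\right) = - 14 \cdot 2 x = - 28 x$)
$s{\left(8 \right)} \left(-78 + f{\left(8,-3 \right)}\right) = \left(-28\right) 8 \left(-78 - 32 \left(8 - 3\right)\right) = - 224 \left(-78 - 32 \cdot 5\right) = - 224 \left(-78 - 160\right) = \left(-224\right) \left(-238\right) = 53312$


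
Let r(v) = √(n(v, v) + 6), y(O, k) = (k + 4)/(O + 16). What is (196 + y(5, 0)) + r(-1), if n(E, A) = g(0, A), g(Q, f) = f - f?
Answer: 4120/21 + √6 ≈ 198.64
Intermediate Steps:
y(O, k) = (4 + k)/(16 + O)
g(Q, f) = 0
n(E, A) = 0
r(v) = √6 (r(v) = √(0 + 6) = √6)
(196 + y(5, 0)) + r(-1) = (196 + (4 + 0)/(16 + 5)) + √6 = (196 + 4/21) + √6 = 4120/21 + √6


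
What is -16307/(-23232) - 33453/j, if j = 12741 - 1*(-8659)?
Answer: -53526287/62145600 ≈ -0.86130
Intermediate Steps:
j = 21400 (j = 12741 + 8659 = 21400)
-16307/(-23232) - 33453/j = -16307/(-23232) - 33453/21400 = -16307*(-1/23232) - 33453*1/21400 = 16307/23232 - 33453/21400 = -53526287/62145600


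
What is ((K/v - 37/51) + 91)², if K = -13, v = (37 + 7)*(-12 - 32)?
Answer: 79459520796049/9748797696 ≈ 8150.7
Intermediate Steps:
v = -1936 (v = 44*(-44) = -1936)
((K/v - 37/51) + 91)² = ((-13/(-1936) - 37/51) + 91)² = ((-13*(-1/1936) - 37*1/51) + 91)² = ((13/1936 - 37/51) + 91)² = (-70969/98736 + 91)² = (8914007/98736)² = 79459520796049/9748797696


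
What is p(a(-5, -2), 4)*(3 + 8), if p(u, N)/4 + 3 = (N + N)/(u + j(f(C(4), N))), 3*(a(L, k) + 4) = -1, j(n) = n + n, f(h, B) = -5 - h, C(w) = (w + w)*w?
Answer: -32076/235 ≈ -136.49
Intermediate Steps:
C(w) = 2*w**2 (C(w) = (2*w)*w = 2*w**2)
j(n) = 2*n
a(L, k) = -13/3 (a(L, k) = -4 + (1/3)*(-1) = -4 - 1/3 = -13/3)
p(u, N) = -12 + 8*N/(-74 + u) (p(u, N) = -12 + 4*((N + N)/(u + 2*(-5 - 2*4**2))) = -12 + 4*((2*N)/(u + 2*(-5 - 2*16))) = -12 + 4*((2*N)/(u + 2*(-5 - 1*32))) = -12 + 4*((2*N)/(u + 2*(-5 - 32))) = -12 + 4*((2*N)/(u + 2*(-37))) = -12 + 4*((2*N)/(u - 74)) = -12 + 4*((2*N)/(-74 + u)) = -12 + 4*(2*N/(-74 + u)) = -12 + 8*N/(-74 + u))
p(a(-5, -2), 4)*(3 + 8) = (4*(222 - 3*(-13/3) + 2*4)/(-74 - 13/3))*(3 + 8) = (4*(222 + 13 + 8)/(-235/3))*11 = (4*(-3/235)*243)*11 = -2916/235*11 = -32076/235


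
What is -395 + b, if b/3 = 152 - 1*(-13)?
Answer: 100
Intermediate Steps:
b = 495 (b = 3*(152 - 1*(-13)) = 3*(152 + 13) = 3*165 = 495)
-395 + b = -395 + 495 = 100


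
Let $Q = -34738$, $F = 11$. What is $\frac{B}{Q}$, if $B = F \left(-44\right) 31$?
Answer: $\frac{682}{1579} \approx 0.43192$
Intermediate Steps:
$B = -15004$ ($B = 11 \left(-44\right) 31 = \left(-484\right) 31 = -15004$)
$\frac{B}{Q} = - \frac{15004}{-34738} = \left(-15004\right) \left(- \frac{1}{34738}\right) = \frac{682}{1579}$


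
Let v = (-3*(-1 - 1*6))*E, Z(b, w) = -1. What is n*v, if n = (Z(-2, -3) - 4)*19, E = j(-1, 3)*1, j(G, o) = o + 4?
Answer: -13965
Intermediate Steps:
j(G, o) = 4 + o
E = 7 (E = (4 + 3)*1 = 7*1 = 7)
n = -95 (n = (-1 - 4)*19 = -5*19 = -95)
v = 147 (v = -3*(-1 - 1*6)*7 = -3*(-1 - 6)*7 = -3*(-7)*7 = 21*7 = 147)
n*v = -95*147 = -13965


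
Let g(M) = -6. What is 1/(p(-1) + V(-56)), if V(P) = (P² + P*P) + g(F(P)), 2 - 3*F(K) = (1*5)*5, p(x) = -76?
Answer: 1/6190 ≈ 0.00016155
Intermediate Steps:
F(K) = -23/3 (F(K) = ⅔ - 1*5*5/3 = ⅔ - 5*5/3 = ⅔ - ⅓*25 = ⅔ - 25/3 = -23/3)
V(P) = -6 + 2*P² (V(P) = (P² + P*P) - 6 = (P² + P²) - 6 = 2*P² - 6 = -6 + 2*P²)
1/(p(-1) + V(-56)) = 1/(-76 + (-6 + 2*(-56)²)) = 1/(-76 + (-6 + 2*3136)) = 1/(-76 + (-6 + 6272)) = 1/(-76 + 6266) = 1/6190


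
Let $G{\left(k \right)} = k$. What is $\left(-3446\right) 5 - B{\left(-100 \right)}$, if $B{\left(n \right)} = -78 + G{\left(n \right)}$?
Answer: $-17052$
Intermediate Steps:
$B{\left(n \right)} = -78 + n$
$\left(-3446\right) 5 - B{\left(-100 \right)} = \left(-3446\right) 5 - \left(-78 - 100\right) = -17230 - -178 = -17230 + 178 = -17052$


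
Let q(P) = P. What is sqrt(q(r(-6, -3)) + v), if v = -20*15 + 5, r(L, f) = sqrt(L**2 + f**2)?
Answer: sqrt(-295 + 3*sqrt(5)) ≈ 16.979*I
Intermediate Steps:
v = -295 (v = -300 + 5 = -295)
sqrt(q(r(-6, -3)) + v) = sqrt(sqrt((-6)**2 + (-3)**2) - 295) = sqrt(sqrt(36 + 9) - 295) = sqrt(sqrt(45) - 295) = sqrt(3*sqrt(5) - 295) = sqrt(-295 + 3*sqrt(5))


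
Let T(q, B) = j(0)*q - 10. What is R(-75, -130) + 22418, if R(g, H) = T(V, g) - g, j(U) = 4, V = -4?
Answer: 22467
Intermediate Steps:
T(q, B) = -10 + 4*q (T(q, B) = 4*q - 10 = -10 + 4*q)
R(g, H) = -26 - g (R(g, H) = (-10 + 4*(-4)) - g = (-10 - 16) - g = -26 - g)
R(-75, -130) + 22418 = (-26 - 1*(-75)) + 22418 = (-26 + 75) + 22418 = 49 + 22418 = 22467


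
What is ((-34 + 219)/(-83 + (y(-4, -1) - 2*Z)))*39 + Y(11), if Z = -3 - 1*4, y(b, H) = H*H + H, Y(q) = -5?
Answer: -2520/23 ≈ -109.57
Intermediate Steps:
y(b, H) = H + H² (y(b, H) = H² + H = H + H²)
Z = -7 (Z = -3 - 4 = -7)
((-34 + 219)/(-83 + (y(-4, -1) - 2*Z)))*39 + Y(11) = ((-34 + 219)/(-83 + (-(1 - 1) - 2*(-7))))*39 - 5 = (185/(-83 + (-1*0 + 14)))*39 - 5 = (185/(-83 + (0 + 14)))*39 - 5 = (185/(-83 + 14))*39 - 5 = (185/(-69))*39 - 5 = (185*(-1/69))*39 - 5 = -185/69*39 - 5 = -2405/23 - 5 = -2520/23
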